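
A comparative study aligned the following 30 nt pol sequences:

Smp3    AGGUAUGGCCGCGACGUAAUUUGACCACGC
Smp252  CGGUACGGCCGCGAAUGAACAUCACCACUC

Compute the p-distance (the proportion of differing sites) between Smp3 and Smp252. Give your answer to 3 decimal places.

0.300

The sequences differ at positions 1 (A/C), 6 (U/C), 15 (C/A), 16 (G/U), 17 (U/G), 20 (U/C), 21 (U/A), 23 (G/C), 29 (G/U).
There are 9 differences over 30 sites, so p = 9/30 = 0.300.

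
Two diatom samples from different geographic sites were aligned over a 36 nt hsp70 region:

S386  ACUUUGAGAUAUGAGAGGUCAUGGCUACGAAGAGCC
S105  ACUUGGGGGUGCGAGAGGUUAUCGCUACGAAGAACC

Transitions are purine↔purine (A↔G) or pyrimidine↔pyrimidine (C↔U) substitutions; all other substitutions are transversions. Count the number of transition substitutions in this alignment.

6

The sequences differ at positions 5 (U/G, transversion), 7 (A/G, transition), 9 (A/G, transition), 11 (A/G, transition), 12 (U/C, transition), 20 (C/U, transition), 23 (G/C, transversion), 34 (G/A, transition).
Of the 8 differences, 6 transitions and 2 transversions, so the answer is 6.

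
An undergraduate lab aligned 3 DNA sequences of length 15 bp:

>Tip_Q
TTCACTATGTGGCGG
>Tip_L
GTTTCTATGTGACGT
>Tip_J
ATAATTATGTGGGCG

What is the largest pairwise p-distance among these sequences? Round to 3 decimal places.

Pairwise Hamming distances:
  Tip_Q vs Tip_L: 5
  Tip_Q vs Tip_J: 5
  Tip_L vs Tip_J: 8
The largest is 8 mismatches, between Tip_L and Tip_J; p = 8/15 = 0.533.

0.533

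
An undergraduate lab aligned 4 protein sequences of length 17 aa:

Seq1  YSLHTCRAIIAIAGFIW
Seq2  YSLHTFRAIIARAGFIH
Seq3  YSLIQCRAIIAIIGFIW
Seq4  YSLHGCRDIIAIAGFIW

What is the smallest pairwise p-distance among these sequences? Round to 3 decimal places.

Pairwise Hamming distances:
  Seq1 vs Seq2: 3
  Seq1 vs Seq3: 3
  Seq1 vs Seq4: 2
  Seq2 vs Seq3: 6
  Seq2 vs Seq4: 5
  Seq3 vs Seq4: 4
The smallest is 2 mismatches, between Seq1 and Seq4; p = 2/17 = 0.118.

0.118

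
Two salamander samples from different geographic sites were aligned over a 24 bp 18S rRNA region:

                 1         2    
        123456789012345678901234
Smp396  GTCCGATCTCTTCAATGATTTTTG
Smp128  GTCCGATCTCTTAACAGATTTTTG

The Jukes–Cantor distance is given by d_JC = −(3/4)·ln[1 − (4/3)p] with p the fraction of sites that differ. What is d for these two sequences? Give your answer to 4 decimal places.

The sequences differ at positions 13 (C/A), 15 (A/C), 16 (T/A).
p = 3/24 = 0.125000.
d = −0.75 · ln(1 − (4/3)·0.125000) = −0.75 · ln(0.833333) = −0.75 · (-0.182322) = 0.1367.

0.1367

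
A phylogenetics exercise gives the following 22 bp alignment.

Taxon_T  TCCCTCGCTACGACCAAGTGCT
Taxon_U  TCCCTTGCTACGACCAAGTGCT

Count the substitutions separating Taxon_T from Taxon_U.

1

Differing sites — 6:C/T.
That gives 1 mismatch out of 22 aligned sites, so the Hamming distance is 1.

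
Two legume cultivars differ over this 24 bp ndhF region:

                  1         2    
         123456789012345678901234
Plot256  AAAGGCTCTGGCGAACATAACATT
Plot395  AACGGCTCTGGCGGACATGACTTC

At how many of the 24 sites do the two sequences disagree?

5

Differing sites — 3:A/C; 14:A/G; 19:A/G; 22:A/T; 24:T/C.
That gives 5 mismatches out of 24 aligned sites, so the Hamming distance is 5.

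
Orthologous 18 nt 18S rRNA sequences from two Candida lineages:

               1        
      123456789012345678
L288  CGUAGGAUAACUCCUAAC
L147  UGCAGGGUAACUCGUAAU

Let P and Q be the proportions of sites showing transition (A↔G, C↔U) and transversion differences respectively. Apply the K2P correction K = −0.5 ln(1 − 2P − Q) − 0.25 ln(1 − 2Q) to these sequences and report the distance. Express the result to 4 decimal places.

The sequences differ at positions 1 (C/U, transition), 3 (U/C, transition), 7 (A/G, transition), 14 (C/G, transversion), 18 (C/U, transition).
Of the 5 differences, 4 transitions and 1 transversion over 18 sites: P = 4/18 = 0.222222, Q = 1/18 = 0.055556.
d = −0.5·ln(0.500000) − 0.25·ln(0.888888) = −0.5·(-0.693147) − 0.25·(-0.117784) = 0.3760.

0.3760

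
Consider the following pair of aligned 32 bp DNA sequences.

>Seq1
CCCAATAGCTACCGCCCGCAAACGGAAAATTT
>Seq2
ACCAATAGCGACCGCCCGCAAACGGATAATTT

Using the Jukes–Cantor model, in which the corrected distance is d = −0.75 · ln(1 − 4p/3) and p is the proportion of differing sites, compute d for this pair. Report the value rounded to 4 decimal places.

0.1001

The sequences differ at positions 1 (C/A), 10 (T/G), 27 (A/T).
p = 3/32 = 0.093750.
d = −0.75 · ln(1 − (4/3)·0.093750) = −0.75 · ln(0.875000) = −0.75 · (-0.133531) = 0.1001.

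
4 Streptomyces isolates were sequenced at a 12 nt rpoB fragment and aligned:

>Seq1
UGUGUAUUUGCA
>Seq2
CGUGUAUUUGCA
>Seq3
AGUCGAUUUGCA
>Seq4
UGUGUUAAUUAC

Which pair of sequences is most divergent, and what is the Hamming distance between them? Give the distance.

9

Pairwise Hamming distances:
  Seq1 vs Seq2: 1
  Seq1 vs Seq3: 3
  Seq1 vs Seq4: 6
  Seq2 vs Seq3: 3
  Seq2 vs Seq4: 7
  Seq3 vs Seq4: 9
The largest is 9, between Seq3 and Seq4.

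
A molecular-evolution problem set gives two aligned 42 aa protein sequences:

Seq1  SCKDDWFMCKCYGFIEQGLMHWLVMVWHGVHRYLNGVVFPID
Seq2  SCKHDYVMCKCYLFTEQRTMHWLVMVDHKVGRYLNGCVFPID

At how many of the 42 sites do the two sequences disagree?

Differing sites — 4:D/H; 6:W/Y; 7:F/V; 13:G/L; 15:I/T; 18:G/R; 19:L/T; 27:W/D; 29:G/K; 31:H/G; 37:V/C.
That gives 11 mismatches out of 42 aligned sites, so the Hamming distance is 11.

11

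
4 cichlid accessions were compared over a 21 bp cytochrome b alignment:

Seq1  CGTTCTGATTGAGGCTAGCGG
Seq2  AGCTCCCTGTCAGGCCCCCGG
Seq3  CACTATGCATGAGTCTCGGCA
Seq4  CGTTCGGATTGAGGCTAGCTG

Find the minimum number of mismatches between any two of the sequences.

Pairwise Hamming distances:
  Seq1 vs Seq2: 10
  Seq1 vs Seq3: 10
  Seq1 vs Seq4: 2
  Seq2 vs Seq3: 14
  Seq2 vs Seq4: 11
  Seq3 vs Seq4: 11
The smallest is 2, between Seq1 and Seq4.

2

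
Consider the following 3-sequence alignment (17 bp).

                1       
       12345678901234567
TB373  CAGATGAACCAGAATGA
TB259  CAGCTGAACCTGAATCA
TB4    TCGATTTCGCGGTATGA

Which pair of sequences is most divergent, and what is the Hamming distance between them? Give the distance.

10

Pairwise Hamming distances:
  TB373 vs TB259: 3
  TB373 vs TB4: 8
  TB259 vs TB4: 10
The largest is 10, between TB259 and TB4.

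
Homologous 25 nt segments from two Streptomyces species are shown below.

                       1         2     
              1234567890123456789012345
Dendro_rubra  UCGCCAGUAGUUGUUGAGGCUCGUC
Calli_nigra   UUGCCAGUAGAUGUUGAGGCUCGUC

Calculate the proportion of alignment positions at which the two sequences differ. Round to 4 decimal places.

0.0800

The sequences differ at positions 2 (C/U), 11 (U/A).
There are 2 differences over 25 sites, so p = 2/25 = 0.0800.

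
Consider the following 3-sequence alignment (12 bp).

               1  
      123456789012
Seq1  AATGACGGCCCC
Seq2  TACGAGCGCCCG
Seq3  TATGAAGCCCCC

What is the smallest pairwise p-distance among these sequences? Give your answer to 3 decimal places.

Pairwise Hamming distances:
  Seq1 vs Seq2: 5
  Seq1 vs Seq3: 3
  Seq2 vs Seq3: 5
The smallest is 3 mismatches, between Seq1 and Seq3; p = 3/12 = 0.250.

0.250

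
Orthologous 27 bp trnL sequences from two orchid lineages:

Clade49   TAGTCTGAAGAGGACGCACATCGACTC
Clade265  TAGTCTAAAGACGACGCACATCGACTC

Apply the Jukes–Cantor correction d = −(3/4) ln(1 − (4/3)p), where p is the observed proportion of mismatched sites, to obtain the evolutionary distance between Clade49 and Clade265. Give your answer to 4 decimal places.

0.0780

Differing sites — 7:G/A; 12:G/C.
p = 2/27 = 0.074074.
d = −0.75 · ln(1 − (4/3)·0.074074) = −0.75 · ln(0.901235) = −0.75 · (-0.103989) = 0.0780.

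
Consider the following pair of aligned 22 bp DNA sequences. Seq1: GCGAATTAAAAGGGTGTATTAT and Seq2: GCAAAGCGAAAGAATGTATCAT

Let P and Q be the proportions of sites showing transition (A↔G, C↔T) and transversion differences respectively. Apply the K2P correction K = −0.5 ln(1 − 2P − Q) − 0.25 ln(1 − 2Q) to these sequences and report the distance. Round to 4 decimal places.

0.4707

Mismatches occur at site 3 (G↔A, transition), site 6 (T↔G, transversion), site 7 (T↔C, transition), site 8 (A↔G, transition), site 13 (G↔A, transition), site 14 (G↔A, transition), site 20 (T↔C, transition).
Of the 7 differences, 6 transitions and 1 transversion over 22 sites: P = 6/22 = 0.272727, Q = 1/22 = 0.045455.
d = −0.5·ln(0.409091) − 0.25·ln(0.909090) = −0.5·(-0.893818) − 0.25·(-0.095311) = 0.4707.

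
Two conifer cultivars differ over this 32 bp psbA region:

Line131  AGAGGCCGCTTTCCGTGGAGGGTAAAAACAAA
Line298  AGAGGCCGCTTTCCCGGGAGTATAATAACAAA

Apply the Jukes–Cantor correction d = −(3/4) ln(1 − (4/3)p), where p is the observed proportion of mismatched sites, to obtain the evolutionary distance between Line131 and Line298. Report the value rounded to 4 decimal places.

0.1752

The sequences differ at positions 15 (G/C), 16 (T/G), 21 (G/T), 22 (G/A), 26 (A/T).
p = 5/32 = 0.156250.
d = −0.75 · ln(1 − (4/3)·0.156250) = −0.75 · ln(0.791667) = −0.75 · (-0.233614) = 0.1752.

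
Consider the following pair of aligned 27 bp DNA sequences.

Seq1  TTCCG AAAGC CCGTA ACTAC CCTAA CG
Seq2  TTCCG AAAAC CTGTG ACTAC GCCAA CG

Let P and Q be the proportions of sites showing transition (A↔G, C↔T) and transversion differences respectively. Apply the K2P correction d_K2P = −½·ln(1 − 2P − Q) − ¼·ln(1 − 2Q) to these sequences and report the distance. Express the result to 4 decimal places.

Differing sites — 9:G/A (Ti); 12:C/T (Ti); 15:A/G (Ti); 21:C/G (Tv); 23:T/C (Ti).
Of the 5 differences, 4 transitions and 1 transversion over 27 sites: P = 4/27 = 0.148148, Q = 1/27 = 0.037037.
d = −0.5·ln(0.666667) − 0.25·ln(0.925926) = −0.5·(-0.405465) − 0.25·(-0.076961) = 0.2220.

0.2220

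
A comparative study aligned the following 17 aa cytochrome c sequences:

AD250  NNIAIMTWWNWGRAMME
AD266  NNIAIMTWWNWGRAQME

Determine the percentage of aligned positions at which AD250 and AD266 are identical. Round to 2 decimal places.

A single mismatch occurs at site 15 (M↔Q).
16 of the 17 sites match, so the percent identity is 16/17 × 100 = 94.12%.

94.12%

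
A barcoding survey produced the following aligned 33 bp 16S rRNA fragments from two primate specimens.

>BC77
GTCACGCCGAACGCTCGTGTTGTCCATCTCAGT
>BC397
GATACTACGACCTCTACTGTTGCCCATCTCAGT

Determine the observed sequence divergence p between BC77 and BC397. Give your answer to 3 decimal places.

Differing sites — 2:T/A; 3:C/T; 6:G/T; 7:C/A; 11:A/C; 13:G/T; 16:C/A; 17:G/C; 23:T/C.
There are 9 differences over 33 sites, so p = 9/33 = 0.273.

0.273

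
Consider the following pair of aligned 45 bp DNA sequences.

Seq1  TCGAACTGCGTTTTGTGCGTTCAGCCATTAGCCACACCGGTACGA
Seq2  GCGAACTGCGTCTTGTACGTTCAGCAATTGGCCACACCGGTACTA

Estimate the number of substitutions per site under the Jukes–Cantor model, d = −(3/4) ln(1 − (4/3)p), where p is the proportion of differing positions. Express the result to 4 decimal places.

Mismatches occur at site 1 (T/G), site 12 (T/C), site 17 (G/A), site 26 (C/A), site 30 (A/G), site 44 (G/T).
p = 6/45 = 0.133333.
d = −0.75 · ln(1 − (4/3)·0.133333) = −0.75 · ln(0.822223) = −0.75 · (-0.195744) = 0.1468.

0.1468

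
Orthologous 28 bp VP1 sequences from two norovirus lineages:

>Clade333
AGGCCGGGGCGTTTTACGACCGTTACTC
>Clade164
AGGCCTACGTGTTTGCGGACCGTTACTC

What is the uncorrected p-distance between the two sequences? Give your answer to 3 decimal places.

Differing sites — 6:G/T; 7:G/A; 8:G/C; 10:C/T; 15:T/G; 16:A/C; 17:C/G.
There are 7 differences over 28 sites, so p = 7/28 = 0.250.

0.250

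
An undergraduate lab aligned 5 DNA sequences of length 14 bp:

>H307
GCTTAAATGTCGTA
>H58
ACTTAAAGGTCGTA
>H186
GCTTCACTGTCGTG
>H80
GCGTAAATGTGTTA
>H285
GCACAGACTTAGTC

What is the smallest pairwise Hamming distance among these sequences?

Pairwise Hamming distances:
  H307 vs H58: 2
  H307 vs H186: 3
  H307 vs H80: 3
  H307 vs H285: 7
  H58 vs H186: 5
  H58 vs H80: 5
  H58 vs H285: 8
  H186 vs H80: 6
  H186 vs H285: 9
  H80 vs H285: 8
The smallest is 2, between H307 and H58.

2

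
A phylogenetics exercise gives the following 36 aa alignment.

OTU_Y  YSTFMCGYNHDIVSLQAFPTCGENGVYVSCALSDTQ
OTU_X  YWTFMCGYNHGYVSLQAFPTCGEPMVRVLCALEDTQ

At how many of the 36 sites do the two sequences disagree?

Differing sites — 2:S/W; 11:D/G; 12:I/Y; 24:N/P; 25:G/M; 27:Y/R; 29:S/L; 33:S/E.
That gives 8 mismatches out of 36 aligned sites, so the Hamming distance is 8.

8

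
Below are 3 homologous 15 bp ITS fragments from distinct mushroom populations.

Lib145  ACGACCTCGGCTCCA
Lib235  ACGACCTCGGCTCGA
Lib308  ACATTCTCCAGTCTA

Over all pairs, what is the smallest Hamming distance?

Pairwise Hamming distances:
  Lib145 vs Lib235: 1
  Lib145 vs Lib308: 7
  Lib235 vs Lib308: 7
The smallest is 1, between Lib145 and Lib235.

1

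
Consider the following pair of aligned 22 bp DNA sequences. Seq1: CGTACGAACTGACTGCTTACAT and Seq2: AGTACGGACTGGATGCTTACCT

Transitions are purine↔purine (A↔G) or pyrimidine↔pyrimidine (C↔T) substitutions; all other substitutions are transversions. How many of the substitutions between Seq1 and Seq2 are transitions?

Mismatches occur at site 1 (C→A, transversion), site 7 (A→G, transition), site 12 (A→G, transition), site 13 (C→A, transversion), site 21 (A→C, transversion).
Of the 5 differences, 2 transitions and 3 transversions, so the answer is 2.

2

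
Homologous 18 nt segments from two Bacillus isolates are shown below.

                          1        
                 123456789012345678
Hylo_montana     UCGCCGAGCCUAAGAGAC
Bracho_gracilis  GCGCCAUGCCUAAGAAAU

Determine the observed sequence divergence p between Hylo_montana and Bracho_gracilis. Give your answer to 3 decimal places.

Mismatches occur at site 1 (U↔G), site 6 (G↔A), site 7 (A↔U), site 16 (G↔A), site 18 (C↔U).
There are 5 differences over 18 sites, so p = 5/18 = 0.278.

0.278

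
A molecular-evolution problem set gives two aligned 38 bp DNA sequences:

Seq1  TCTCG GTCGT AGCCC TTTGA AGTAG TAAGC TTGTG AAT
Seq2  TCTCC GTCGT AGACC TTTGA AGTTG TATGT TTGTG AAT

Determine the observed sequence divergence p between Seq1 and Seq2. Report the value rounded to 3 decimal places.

Differing sites — 5:G/C; 13:C/A; 24:A/T; 28:A/T; 30:C/T.
There are 5 differences over 38 sites, so p = 5/38 = 0.132.

0.132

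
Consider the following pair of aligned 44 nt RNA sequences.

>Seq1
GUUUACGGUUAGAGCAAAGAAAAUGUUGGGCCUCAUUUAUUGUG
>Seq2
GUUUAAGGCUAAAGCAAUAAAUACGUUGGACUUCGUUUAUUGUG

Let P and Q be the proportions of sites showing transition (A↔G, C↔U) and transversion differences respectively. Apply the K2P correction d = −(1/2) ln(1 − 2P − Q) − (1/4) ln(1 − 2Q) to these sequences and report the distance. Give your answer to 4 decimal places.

0.2808

Differing sites — 6:C/A (Tv); 9:U/C (Ti); 12:G/A (Ti); 18:A/U (Tv); 19:G/A (Ti); 22:A/U (Tv); 24:U/C (Ti); 30:G/A (Ti); 32:C/U (Ti); 35:A/G (Ti).
Of the 10 differences, 7 transitions and 3 transversions over 44 sites: P = 7/44 = 0.159091, Q = 3/44 = 0.068182.
d = −0.5·ln(0.613636) − 0.25·ln(0.863636) = −0.5·(-0.488353) − 0.25·(-0.146604) = 0.2808.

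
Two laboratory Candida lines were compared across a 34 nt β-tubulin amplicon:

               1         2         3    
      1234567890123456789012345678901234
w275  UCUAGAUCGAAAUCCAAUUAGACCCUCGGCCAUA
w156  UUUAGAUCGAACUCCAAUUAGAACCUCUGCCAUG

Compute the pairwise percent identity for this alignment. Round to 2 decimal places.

Differing sites — 2:C/U; 12:A/C; 23:C/A; 28:G/U; 34:A/G.
29 of the 34 sites match, so the percent identity is 29/34 × 100 = 85.29%.

85.29%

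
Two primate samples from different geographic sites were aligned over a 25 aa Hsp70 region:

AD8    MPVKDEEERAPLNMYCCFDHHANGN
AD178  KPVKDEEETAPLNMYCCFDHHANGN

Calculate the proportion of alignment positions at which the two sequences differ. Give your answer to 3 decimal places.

Differing sites — 1:M/K; 9:R/T.
There are 2 differences over 25 sites, so p = 2/25 = 0.080.

0.080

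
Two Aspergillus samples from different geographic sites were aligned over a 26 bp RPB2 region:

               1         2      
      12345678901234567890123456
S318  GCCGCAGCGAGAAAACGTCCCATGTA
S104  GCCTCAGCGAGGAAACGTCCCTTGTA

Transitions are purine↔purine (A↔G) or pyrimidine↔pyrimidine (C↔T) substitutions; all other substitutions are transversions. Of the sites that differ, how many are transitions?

1

The sequences differ at positions 4 (G/T, transversion), 12 (A/G, transition), 22 (A/T, transversion).
Of the 3 differences, 1 transition and 2 transversions, so the answer is 1.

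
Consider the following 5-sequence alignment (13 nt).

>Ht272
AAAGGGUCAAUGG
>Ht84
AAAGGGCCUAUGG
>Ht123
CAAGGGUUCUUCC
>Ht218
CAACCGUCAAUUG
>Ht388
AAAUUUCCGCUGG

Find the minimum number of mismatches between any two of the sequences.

2

Pairwise Hamming distances:
  Ht272 vs Ht84: 2
  Ht272 vs Ht123: 6
  Ht272 vs Ht218: 4
  Ht272 vs Ht388: 6
  Ht84 vs Ht123: 7
  Ht84 vs Ht218: 6
  Ht84 vs Ht388: 5
  Ht123 vs Ht218: 7
  Ht123 vs Ht388: 10
  Ht218 vs Ht388: 8
The smallest is 2, between Ht272 and Ht84.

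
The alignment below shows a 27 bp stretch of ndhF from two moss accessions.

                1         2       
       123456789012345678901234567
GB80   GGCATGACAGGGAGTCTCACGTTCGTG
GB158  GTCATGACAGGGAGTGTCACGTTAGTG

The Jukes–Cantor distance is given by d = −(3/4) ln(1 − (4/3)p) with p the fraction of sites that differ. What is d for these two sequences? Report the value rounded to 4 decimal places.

0.1203

Mismatches occur at site 2 (G/T), site 16 (C/G), site 24 (C/A).
p = 3/27 = 0.111111.
d = −0.75 · ln(1 − (4/3)·0.111111) = −0.75 · ln(0.851852) = −0.75 · (-0.160342) = 0.1203.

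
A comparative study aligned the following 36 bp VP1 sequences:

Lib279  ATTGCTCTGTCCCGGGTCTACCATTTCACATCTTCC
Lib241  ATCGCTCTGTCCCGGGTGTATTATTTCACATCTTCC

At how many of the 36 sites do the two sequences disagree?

The sequences differ at positions 3 (T/C), 18 (C/G), 21 (C/T), 22 (C/T).
That gives 4 mismatches out of 36 aligned sites, so the Hamming distance is 4.

4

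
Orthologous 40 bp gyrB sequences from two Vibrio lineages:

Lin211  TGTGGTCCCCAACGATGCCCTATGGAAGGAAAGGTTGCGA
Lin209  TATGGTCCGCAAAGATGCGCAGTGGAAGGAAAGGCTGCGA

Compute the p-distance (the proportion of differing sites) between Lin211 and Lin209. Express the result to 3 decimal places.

0.175

The sequences differ at positions 2 (G/A), 9 (C/G), 13 (C/A), 19 (C/G), 21 (T/A), 22 (A/G), 35 (T/C).
There are 7 differences over 40 sites, so p = 7/40 = 0.175.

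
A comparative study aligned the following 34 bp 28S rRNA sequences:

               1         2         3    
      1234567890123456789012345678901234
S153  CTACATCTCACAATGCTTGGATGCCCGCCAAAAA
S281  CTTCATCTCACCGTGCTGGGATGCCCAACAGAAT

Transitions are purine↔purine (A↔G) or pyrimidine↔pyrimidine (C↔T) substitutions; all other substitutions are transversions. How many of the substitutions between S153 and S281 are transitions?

3

Mismatches occur at site 3 (A↔T, transversion), site 12 (A↔C, transversion), site 13 (A↔G, transition), site 18 (T↔G, transversion), site 27 (G↔A, transition), site 28 (C↔A, transversion), site 31 (A↔G, transition), site 34 (A↔T, transversion).
Of the 8 differences, 3 transitions and 5 transversions, so the answer is 3.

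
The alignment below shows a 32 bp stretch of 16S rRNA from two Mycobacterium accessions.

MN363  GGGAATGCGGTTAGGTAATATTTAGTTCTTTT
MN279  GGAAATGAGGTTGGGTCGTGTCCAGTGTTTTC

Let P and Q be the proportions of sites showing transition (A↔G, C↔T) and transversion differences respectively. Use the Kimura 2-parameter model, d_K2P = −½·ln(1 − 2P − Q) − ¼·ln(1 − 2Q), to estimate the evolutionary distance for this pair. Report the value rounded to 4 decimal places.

0.5023

The sequences differ at positions 3 (G/A, transition), 8 (C/A, transversion), 13 (A/G, transition), 17 (A/C, transversion), 18 (A/G, transition), 20 (A/G, transition), 22 (T/C, transition), 23 (T/C, transition), 27 (T/G, transversion), 28 (C/T, transition), 32 (T/C, transition).
Of the 11 differences, 8 transitions and 3 transversions over 32 sites: P = 8/32 = 0.250000, Q = 3/32 = 0.093750.
d = −0.5·ln(0.406250) − 0.25·ln(0.812500) = −0.5·(-0.900787) − 0.25·(-0.207639) = 0.5023.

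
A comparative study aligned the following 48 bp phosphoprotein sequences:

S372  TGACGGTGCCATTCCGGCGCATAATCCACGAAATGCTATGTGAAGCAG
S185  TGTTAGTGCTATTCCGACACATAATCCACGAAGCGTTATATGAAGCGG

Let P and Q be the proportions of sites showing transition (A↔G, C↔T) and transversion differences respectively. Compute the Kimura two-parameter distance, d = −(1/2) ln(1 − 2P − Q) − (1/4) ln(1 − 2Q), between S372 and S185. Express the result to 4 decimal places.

0.2983

Mismatches occur at site 3 (A→T, transversion), site 4 (C→T, transition), site 5 (G→A, transition), site 10 (C→T, transition), site 17 (G→A, transition), site 19 (G→A, transition), site 33 (A→G, transition), site 34 (T→C, transition), site 36 (C→T, transition), site 40 (G→A, transition), site 47 (A→G, transition).
Of the 11 differences, 10 transitions and 1 transversion over 48 sites: P = 10/48 = 0.208333, Q = 1/48 = 0.020833.
d = −0.5·ln(0.562501) − 0.25·ln(0.958334) = −0.5·(-0.575362) − 0.25·(-0.042559) = 0.2983.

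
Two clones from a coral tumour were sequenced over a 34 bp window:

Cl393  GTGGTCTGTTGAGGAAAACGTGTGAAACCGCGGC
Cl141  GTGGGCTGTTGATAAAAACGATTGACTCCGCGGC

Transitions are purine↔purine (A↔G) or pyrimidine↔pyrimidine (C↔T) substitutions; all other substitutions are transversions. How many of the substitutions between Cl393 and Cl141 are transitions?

1

Differing sites — 5:T/G (Tv); 13:G/T (Tv); 14:G/A (Ti); 21:T/A (Tv); 22:G/T (Tv); 26:A/C (Tv); 27:A/T (Tv).
Of the 7 differences, 1 transition and 6 transversions, so the answer is 1.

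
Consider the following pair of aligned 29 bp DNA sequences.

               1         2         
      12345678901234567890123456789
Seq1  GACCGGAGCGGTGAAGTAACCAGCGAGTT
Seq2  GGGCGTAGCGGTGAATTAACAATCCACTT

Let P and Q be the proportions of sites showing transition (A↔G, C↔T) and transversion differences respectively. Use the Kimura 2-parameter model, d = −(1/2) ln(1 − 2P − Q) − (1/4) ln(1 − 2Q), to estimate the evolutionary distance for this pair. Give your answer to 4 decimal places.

The sequences differ at positions 2 (A/G, transition), 3 (C/G, transversion), 6 (G/T, transversion), 16 (G/T, transversion), 21 (C/A, transversion), 23 (G/T, transversion), 25 (G/C, transversion), 27 (G/C, transversion).
Of the 8 differences, 1 transition and 7 transversions over 29 sites: P = 1/29 = 0.034483, Q = 7/29 = 0.241379.
d = −0.5·ln(0.689655) − 0.25·ln(0.517242) = −0.5·(-0.371564) − 0.25·(-0.659244) = 0.3506.

0.3506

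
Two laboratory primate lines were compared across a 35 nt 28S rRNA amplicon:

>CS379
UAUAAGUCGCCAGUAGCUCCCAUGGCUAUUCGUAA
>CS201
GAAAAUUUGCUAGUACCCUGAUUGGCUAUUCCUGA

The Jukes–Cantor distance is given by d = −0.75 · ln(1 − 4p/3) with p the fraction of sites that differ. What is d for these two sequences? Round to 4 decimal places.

Differing sites — 1:U/G; 3:U/A; 6:G/U; 8:C/U; 11:C/U; 16:G/C; 18:U/C; 19:C/U; 20:C/G; 21:C/A; 22:A/U; 32:G/C; 34:A/G.
p = 13/35 = 0.371429.
d = −0.75 · ln(1 − (4/3)·0.371429) = −0.75 · ln(0.504761) = −0.75 · (-0.683670) = 0.5128.

0.5128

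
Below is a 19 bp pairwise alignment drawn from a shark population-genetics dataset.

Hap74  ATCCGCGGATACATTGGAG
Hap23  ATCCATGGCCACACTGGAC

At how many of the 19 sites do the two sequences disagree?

Mismatches occur at site 5 (G↔A), site 6 (C↔T), site 9 (A↔C), site 10 (T↔C), site 14 (T↔C), site 19 (G↔C).
That gives 6 mismatches out of 19 aligned sites, so the Hamming distance is 6.

6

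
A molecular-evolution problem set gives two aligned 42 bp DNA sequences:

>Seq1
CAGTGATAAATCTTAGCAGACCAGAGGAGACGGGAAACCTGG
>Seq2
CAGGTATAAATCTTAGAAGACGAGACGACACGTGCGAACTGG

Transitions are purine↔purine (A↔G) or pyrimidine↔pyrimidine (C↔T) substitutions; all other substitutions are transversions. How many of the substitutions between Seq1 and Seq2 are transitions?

Mismatches occur at site 4 (T→G, transversion), site 5 (G→T, transversion), site 17 (C→A, transversion), site 22 (C→G, transversion), site 26 (G→C, transversion), site 29 (G→C, transversion), site 33 (G→T, transversion), site 35 (A→C, transversion), site 36 (A→G, transition), site 38 (C→A, transversion).
Of the 10 differences, 1 transition and 9 transversions, so the answer is 1.

1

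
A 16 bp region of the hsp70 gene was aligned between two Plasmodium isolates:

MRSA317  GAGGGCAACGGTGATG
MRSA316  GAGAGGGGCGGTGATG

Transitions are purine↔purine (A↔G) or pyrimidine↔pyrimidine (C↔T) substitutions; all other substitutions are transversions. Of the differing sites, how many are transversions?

Differing sites — 4:G/A (Ti); 6:C/G (Tv); 7:A/G (Ti); 8:A/G (Ti).
Of the 4 differences, 3 transitions and 1 transversion, so the answer is 1.

1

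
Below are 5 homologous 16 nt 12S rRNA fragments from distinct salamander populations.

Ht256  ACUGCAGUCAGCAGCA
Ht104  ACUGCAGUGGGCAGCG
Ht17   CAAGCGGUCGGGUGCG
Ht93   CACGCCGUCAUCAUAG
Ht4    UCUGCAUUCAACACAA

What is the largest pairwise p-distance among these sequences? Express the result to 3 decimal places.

Pairwise Hamming distances:
  Ht256 vs Ht104: 3
  Ht256 vs Ht17: 8
  Ht256 vs Ht93: 8
  Ht256 vs Ht4: 5
  Ht104 vs Ht17: 7
  Ht104 vs Ht93: 9
  Ht104 vs Ht4: 8
  Ht17 vs Ht93: 8
  Ht17 vs Ht4: 12
  Ht93 vs Ht4: 8
The largest is 12 mismatches, between Ht17 and Ht4; p = 12/16 = 0.750.

0.750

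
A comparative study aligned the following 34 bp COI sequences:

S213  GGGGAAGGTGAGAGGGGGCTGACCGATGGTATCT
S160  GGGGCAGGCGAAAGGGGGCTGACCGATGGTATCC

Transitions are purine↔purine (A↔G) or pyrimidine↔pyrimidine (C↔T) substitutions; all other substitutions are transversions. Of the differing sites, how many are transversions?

1

The sequences differ at positions 5 (A/C, transversion), 9 (T/C, transition), 12 (G/A, transition), 34 (T/C, transition).
Of the 4 differences, 3 transitions and 1 transversion, so the answer is 1.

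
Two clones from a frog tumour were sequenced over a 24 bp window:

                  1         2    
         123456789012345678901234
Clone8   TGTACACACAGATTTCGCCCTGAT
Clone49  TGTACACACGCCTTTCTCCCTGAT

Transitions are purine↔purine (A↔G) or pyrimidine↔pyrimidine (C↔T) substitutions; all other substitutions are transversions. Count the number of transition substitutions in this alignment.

1

Mismatches occur at site 10 (A→G, transition), site 11 (G→C, transversion), site 12 (A→C, transversion), site 17 (G→T, transversion).
Of the 4 differences, 1 transition and 3 transversions, so the answer is 1.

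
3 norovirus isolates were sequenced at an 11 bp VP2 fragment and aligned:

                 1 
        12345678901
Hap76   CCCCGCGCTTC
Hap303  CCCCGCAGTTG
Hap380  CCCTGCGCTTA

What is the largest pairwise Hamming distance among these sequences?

Pairwise Hamming distances:
  Hap76 vs Hap303: 3
  Hap76 vs Hap380: 2
  Hap303 vs Hap380: 4
The largest is 4, between Hap303 and Hap380.

4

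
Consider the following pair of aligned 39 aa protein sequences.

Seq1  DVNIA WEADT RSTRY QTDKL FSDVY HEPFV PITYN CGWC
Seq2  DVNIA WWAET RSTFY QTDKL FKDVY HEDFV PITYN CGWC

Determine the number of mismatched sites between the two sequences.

5

Differing sites — 7:E/W; 9:D/E; 14:R/F; 22:S/K; 28:P/D.
That gives 5 mismatches out of 39 aligned sites, so the Hamming distance is 5.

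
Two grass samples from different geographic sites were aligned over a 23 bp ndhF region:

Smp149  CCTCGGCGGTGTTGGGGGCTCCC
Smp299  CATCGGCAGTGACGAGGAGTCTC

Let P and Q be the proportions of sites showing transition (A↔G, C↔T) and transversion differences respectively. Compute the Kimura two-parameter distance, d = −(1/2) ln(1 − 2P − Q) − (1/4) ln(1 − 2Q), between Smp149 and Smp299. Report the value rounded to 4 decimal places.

0.4920

Differing sites — 2:C/A (Tv); 8:G/A (Ti); 12:T/A (Tv); 13:T/C (Ti); 15:G/A (Ti); 18:G/A (Ti); 19:C/G (Tv); 22:C/T (Ti).
Of the 8 differences, 5 transitions and 3 transversions over 23 sites: P = 5/23 = 0.217391, Q = 3/23 = 0.130435.
d = −0.5·ln(0.434783) − 0.25·ln(0.739130) = −0.5·(-0.832908) − 0.25·(-0.302281) = 0.4920.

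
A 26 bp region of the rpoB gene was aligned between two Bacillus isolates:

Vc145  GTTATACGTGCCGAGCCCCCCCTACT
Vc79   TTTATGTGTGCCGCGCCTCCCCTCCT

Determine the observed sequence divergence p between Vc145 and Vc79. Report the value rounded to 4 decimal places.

0.2308

The sequences differ at positions 1 (G/T), 6 (A/G), 7 (C/T), 14 (A/C), 18 (C/T), 24 (A/C).
There are 6 differences over 26 sites, so p = 6/26 = 0.2308.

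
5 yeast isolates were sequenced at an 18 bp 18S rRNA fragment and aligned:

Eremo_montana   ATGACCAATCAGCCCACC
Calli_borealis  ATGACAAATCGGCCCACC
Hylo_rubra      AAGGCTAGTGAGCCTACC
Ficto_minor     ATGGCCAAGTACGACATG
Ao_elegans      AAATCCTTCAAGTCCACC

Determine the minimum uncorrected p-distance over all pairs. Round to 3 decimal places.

Pairwise Hamming distances:
  Eremo_montana vs Calli_borealis: 2
  Eremo_montana vs Hylo_rubra: 6
  Eremo_montana vs Ficto_minor: 8
  Eremo_montana vs Ao_elegans: 8
  Calli_borealis vs Hylo_rubra: 7
  Calli_borealis vs Ficto_minor: 10
  Calli_borealis vs Ao_elegans: 10
  Hylo_rubra vs Ficto_minor: 11
  Hylo_rubra vs Ao_elegans: 9
  Ficto_minor vs Ao_elegans: 12
The smallest is 2 mismatches, between Eremo_montana and Calli_borealis; p = 2/18 = 0.111.

0.111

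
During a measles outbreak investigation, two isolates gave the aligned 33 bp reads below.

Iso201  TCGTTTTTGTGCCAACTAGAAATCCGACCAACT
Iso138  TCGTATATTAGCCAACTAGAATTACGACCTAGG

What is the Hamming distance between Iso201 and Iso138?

9

Mismatches occur at site 5 (T→A), site 7 (T→A), site 9 (G→T), site 10 (T→A), site 22 (A→T), site 24 (C→A), site 30 (A→T), site 32 (C→G), site 33 (T→G).
That gives 9 mismatches out of 33 aligned sites, so the Hamming distance is 9.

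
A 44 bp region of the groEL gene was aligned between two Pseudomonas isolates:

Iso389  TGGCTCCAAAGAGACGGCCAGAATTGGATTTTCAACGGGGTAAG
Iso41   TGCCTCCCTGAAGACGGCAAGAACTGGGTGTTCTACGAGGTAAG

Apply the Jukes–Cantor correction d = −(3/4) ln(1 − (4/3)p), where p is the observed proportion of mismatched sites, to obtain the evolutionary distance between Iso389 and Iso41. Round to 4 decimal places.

0.3041

Mismatches occur at site 3 (G/C), site 8 (A/C), site 9 (A/T), site 10 (A/G), site 11 (G/A), site 19 (C/A), site 24 (T/C), site 28 (A/G), site 30 (T/G), site 34 (A/T), site 38 (G/A).
p = 11/44 = 0.250000.
d = −0.75 · ln(1 − (4/3)·0.250000) = −0.75 · ln(0.666667) = −0.75 · (-0.405465) = 0.3041.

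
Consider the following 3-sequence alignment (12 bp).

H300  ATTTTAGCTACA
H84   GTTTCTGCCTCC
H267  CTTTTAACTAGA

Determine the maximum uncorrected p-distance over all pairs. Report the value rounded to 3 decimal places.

0.667

Pairwise Hamming distances:
  H300 vs H84: 6
  H300 vs H267: 3
  H84 vs H267: 8
The largest is 8 mismatches, between H84 and H267; p = 8/12 = 0.667.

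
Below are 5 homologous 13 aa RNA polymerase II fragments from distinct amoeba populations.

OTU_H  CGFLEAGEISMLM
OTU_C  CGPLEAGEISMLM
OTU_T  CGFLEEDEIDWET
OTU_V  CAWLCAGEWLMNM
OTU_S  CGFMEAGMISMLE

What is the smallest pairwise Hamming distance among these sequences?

Pairwise Hamming distances:
  OTU_H vs OTU_C: 1
  OTU_H vs OTU_T: 6
  OTU_H vs OTU_V: 6
  OTU_H vs OTU_S: 3
  OTU_C vs OTU_T: 7
  OTU_C vs OTU_V: 6
  OTU_C vs OTU_S: 4
  OTU_T vs OTU_V: 10
  OTU_T vs OTU_S: 8
  OTU_V vs OTU_S: 9
The smallest is 1, between OTU_H and OTU_C.

1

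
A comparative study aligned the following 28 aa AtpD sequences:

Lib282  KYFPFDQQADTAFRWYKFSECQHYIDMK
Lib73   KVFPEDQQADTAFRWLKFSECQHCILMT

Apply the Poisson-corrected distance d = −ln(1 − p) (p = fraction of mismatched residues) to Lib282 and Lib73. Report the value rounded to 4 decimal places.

Differing sites — 2:Y/V; 5:F/E; 16:Y/L; 24:Y/C; 26:D/L; 28:K/T.
p = 6/28 = 0.214286.
d = −ln(1 − 0.214286) = −ln(0.785714) = 0.2412.

0.2412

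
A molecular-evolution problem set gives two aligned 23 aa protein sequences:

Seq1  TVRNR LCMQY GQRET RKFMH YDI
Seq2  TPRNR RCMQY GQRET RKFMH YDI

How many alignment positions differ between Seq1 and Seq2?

2

Differing sites — 2:V/P; 6:L/R.
That gives 2 mismatches out of 23 aligned sites, so the Hamming distance is 2.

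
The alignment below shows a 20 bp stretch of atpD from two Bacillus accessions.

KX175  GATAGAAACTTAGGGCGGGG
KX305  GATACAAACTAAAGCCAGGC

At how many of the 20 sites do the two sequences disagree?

6

The sequences differ at positions 5 (G/C), 11 (T/A), 13 (G/A), 15 (G/C), 17 (G/A), 20 (G/C).
That gives 6 mismatches out of 20 aligned sites, so the Hamming distance is 6.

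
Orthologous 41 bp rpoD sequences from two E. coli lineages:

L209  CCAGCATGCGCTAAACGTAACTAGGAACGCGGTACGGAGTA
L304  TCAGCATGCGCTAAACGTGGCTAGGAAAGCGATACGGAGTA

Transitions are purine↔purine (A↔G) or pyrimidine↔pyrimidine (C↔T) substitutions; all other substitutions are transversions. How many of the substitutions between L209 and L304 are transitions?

4

Differing sites — 1:C/T (Ti); 19:A/G (Ti); 20:A/G (Ti); 28:C/A (Tv); 32:G/A (Ti).
Of the 5 differences, 4 transitions and 1 transversion, so the answer is 4.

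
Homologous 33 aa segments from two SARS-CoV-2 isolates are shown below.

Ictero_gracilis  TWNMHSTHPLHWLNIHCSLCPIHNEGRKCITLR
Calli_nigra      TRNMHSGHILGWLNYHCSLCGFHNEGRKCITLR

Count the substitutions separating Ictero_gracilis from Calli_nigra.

Mismatches occur at site 2 (W→R), site 7 (T→G), site 9 (P→I), site 11 (H→G), site 15 (I→Y), site 21 (P→G), site 22 (I→F).
That gives 7 mismatches out of 33 aligned sites, so the Hamming distance is 7.

7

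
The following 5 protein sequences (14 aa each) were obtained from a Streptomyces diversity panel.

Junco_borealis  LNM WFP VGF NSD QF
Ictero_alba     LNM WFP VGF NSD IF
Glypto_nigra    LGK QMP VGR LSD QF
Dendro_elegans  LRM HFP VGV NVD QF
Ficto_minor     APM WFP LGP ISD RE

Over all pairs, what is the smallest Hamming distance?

Pairwise Hamming distances:
  Junco_borealis vs Ictero_alba: 1
  Junco_borealis vs Glypto_nigra: 6
  Junco_borealis vs Dendro_elegans: 4
  Junco_borealis vs Ficto_minor: 7
  Ictero_alba vs Glypto_nigra: 7
  Ictero_alba vs Dendro_elegans: 5
  Ictero_alba vs Ficto_minor: 7
  Glypto_nigra vs Dendro_elegans: 7
  Glypto_nigra vs Ficto_minor: 10
  Dendro_elegans vs Ficto_minor: 9
The smallest is 1, between Junco_borealis and Ictero_alba.

1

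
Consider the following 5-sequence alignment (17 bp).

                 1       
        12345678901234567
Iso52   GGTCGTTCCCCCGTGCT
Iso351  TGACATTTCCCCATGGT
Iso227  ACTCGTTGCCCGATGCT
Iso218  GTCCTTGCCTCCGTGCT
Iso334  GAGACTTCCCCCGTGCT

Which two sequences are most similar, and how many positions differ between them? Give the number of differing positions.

Pairwise Hamming distances:
  Iso52 vs Iso351: 6
  Iso52 vs Iso227: 5
  Iso52 vs Iso218: 5
  Iso52 vs Iso334: 4
  Iso351 vs Iso227: 7
  Iso351 vs Iso218: 9
  Iso351 vs Iso334: 8
  Iso227 vs Iso218: 9
  Iso227 vs Iso334: 8
  Iso218 vs Iso334: 6
The smallest is 4, between Iso52 and Iso334.

4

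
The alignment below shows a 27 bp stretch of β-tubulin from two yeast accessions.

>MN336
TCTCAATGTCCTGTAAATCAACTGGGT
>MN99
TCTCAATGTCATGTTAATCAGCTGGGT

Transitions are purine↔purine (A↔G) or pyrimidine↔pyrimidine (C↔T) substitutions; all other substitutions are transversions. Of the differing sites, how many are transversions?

Differing sites — 11:C/A (Tv); 15:A/T (Tv); 21:A/G (Ti).
Of the 3 differences, 1 transition and 2 transversions, so the answer is 2.

2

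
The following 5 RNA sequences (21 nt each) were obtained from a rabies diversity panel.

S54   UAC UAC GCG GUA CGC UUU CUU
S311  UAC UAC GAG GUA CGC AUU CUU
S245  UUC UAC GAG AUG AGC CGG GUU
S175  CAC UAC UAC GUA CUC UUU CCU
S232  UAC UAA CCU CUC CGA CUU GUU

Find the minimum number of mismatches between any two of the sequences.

2

Pairwise Hamming distances:
  S54 vs S311: 2
  S54 vs S245: 9
  S54 vs S175: 6
  S54 vs S232: 8
  S311 vs S245: 8
  S311 vs S175: 6
  S311 vs S232: 9
  S245 vs S175: 13
  S245 vs S232: 11
  S175 vs S232: 12
The smallest is 2, between S54 and S311.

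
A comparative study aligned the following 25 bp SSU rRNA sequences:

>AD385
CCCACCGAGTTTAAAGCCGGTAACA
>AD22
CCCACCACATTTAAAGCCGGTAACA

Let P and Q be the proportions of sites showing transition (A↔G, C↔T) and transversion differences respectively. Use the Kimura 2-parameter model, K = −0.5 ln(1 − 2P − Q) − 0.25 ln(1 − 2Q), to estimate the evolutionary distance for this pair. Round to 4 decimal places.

0.1324

Differing sites — 7:G/A (Ti); 8:A/C (Tv); 9:G/A (Ti).
Of the 3 differences, 2 transitions and 1 transversion over 25 sites: P = 2/25 = 0.080000, Q = 1/25 = 0.040000.
d = −0.5·ln(0.800000) − 0.25·ln(0.920000) = −0.5·(-0.223144) − 0.25·(-0.083382) = 0.1324.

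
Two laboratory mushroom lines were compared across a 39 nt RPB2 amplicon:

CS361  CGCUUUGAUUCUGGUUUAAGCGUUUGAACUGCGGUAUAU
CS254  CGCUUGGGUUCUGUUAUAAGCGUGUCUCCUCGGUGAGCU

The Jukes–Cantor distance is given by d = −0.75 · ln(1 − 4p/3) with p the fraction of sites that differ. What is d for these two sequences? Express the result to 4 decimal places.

0.4885

Mismatches occur at site 6 (U/G), site 8 (A/G), site 14 (G/U), site 16 (U/A), site 24 (U/G), site 26 (G/C), site 27 (A/U), site 28 (A/C), site 31 (G/C), site 32 (C/G), site 34 (G/U), site 35 (U/G), site 37 (U/G), site 38 (A/C).
p = 14/39 = 0.358974.
d = −0.75 · ln(1 − (4/3)·0.358974) = −0.75 · ln(0.521368) = −0.75 · (-0.651299) = 0.4885.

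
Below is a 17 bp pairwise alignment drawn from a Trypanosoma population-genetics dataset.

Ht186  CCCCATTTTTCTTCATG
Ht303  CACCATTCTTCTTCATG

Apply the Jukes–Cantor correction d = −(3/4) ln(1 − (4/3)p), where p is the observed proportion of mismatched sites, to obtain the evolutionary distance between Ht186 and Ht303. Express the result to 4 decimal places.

0.1280

Mismatches occur at site 2 (C↔A), site 8 (T↔C).
p = 2/17 = 0.117647.
d = −0.75 · ln(1 − (4/3)·0.117647) = −0.75 · ln(0.843137) = −0.75 · (-0.170626) = 0.1280.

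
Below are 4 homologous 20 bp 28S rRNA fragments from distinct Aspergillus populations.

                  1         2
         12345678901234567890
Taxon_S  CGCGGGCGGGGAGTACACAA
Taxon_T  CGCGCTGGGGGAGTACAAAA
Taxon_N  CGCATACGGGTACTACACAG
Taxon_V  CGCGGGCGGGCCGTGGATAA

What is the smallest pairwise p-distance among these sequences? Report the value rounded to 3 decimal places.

0.200

Pairwise Hamming distances:
  Taxon_S vs Taxon_T: 4
  Taxon_S vs Taxon_N: 6
  Taxon_S vs Taxon_V: 5
  Taxon_T vs Taxon_N: 8
  Taxon_T vs Taxon_V: 8
  Taxon_N vs Taxon_V: 10
The smallest is 4 mismatches, between Taxon_S and Taxon_T; p = 4/20 = 0.200.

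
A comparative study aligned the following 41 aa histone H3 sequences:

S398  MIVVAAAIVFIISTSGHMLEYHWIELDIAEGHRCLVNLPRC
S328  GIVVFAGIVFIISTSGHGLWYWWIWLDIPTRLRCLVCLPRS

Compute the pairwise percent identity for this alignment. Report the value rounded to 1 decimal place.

Mismatches occur at site 1 (M/G), site 5 (A/F), site 7 (A/G), site 18 (M/G), site 20 (E/W), site 22 (H/W), site 25 (E/W), site 29 (A/P), site 30 (E/T), site 31 (G/R), site 32 (H/L), site 37 (N/C), site 41 (C/S).
28 of the 41 sites match, so the percent identity is 28/41 × 100 = 68.3%.

68.3%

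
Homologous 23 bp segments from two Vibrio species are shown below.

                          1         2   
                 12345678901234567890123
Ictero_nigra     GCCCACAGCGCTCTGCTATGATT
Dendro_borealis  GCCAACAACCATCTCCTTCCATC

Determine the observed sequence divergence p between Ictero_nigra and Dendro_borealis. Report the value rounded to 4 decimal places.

0.3913

Differing sites — 4:C/A; 8:G/A; 10:G/C; 11:C/A; 15:G/C; 18:A/T; 19:T/C; 20:G/C; 23:T/C.
There are 9 differences over 23 sites, so p = 9/23 = 0.3913.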